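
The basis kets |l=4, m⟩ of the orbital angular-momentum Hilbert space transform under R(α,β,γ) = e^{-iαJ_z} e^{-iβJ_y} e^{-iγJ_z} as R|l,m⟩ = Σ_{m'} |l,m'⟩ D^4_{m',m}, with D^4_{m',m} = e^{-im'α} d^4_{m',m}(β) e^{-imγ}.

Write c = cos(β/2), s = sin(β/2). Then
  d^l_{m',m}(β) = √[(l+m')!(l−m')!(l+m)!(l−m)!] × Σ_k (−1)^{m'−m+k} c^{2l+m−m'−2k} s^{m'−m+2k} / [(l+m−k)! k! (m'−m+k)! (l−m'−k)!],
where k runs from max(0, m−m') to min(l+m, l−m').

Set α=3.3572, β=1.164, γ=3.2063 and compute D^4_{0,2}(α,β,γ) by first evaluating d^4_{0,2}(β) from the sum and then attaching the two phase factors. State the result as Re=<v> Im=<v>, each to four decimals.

Re=0.0317 Im=-0.0041

D^4_{0,2}(3.3572,1.164,3.2063) = e^{-i·0·3.3572}·d^4_{0,2}(1.164)·e^{-i·2·3.2063}. Compute d first:
Half-angle: c=0.835365, s=0.549696. N=√(24·24·720·2)=910.735966
k: max(0,(2)−(0))=2 … min(4+(2),4−(0))=4
  k=2: (−1)^0·910.7360/(96)·0.8354^6·0.5497^2 = +0.974145
  k=3: (−1)^1·910.7360/(36)·0.8354^4·0.5497^4 = -1.124824
  k=4: (−1)^2·910.7360/(96)·0.8354^2·0.5497^6 = +0.182645
d^4_{0,2}(1.164) = +0.974145 -1.124824 +0.182645 = +0.031966
Phases: e^{-i·(0)·3.3572}=+1.000000+0.000000i, e^{-i·(2)·3.2063}=+0.991638-0.129054i ⇒ D=+0.031699-0.004125i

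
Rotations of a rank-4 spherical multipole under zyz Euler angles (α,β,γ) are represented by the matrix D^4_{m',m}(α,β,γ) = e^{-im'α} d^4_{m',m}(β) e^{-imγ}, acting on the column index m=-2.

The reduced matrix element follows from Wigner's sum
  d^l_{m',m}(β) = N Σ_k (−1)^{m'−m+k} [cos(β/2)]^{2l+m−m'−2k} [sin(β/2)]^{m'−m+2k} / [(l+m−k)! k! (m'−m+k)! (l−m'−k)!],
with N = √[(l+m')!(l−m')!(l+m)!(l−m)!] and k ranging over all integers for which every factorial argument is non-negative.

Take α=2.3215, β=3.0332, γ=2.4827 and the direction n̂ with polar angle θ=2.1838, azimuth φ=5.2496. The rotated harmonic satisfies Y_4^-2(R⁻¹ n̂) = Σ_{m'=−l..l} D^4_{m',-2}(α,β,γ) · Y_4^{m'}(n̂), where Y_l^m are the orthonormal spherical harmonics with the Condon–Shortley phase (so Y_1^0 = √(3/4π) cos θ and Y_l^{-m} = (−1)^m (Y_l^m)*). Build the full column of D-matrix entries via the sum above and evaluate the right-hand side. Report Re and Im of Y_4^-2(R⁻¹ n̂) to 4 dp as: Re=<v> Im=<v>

Re=-0.0242 Im=-0.1644

Need the full column D^4_{m',-2} for m'=−4..4 at α=2.3215, β=3.0332, γ=2.4827.
cos(β/2)=0.054170, sin(β/2)=0.998532
d^4_{-4,-2}: single k=2 term ⇒ +0.000000;  D = -0.000000+0.000000i
d^4_{-3,-2}: k∈[1..2] ⇒ +0.000000 -0.000005 = -0.000005;  D = -0.000004+0.000003i
d^4_{-2,-2}: k∈[0..2] ⇒ +0.000000 -0.000000 +0.000128 = +0.000128;  D = -0.000126-0.000023i
d^4_{-1,-2}: k∈[0..2] ⇒ -0.000000 +0.000010 -0.002231 = -0.002222;  D = -0.001193-0.001874i
d^4_{0,-2}: k∈[0..2] ⇒ +0.000000 -0.000217 +0.027594 = +0.027377;  D = +0.006853-0.026506i
d^4_{1,-2}: k∈[0..2] ⇒ -0.000007 +0.003347 -0.227471 = -0.224131;  D = +0.196941-0.107000i
d^4_{2,-2}: k∈[0..2] ⇒ +0.000128 -0.034903 +0.988314 = +0.953539;  D = +0.904411+0.302123i
d^4_{3,-2}: k∈[0..1] ⇒ -0.001771 +0.200611 = +0.198840;  D = -0.082584-0.180879i
d^4_{4,-2}: single k=0 term ⇒ +0.015391;  D = -0.005877+0.014225i
Y_4^{m'}(θ=2.1838,φ=5.2496) and Σ D·Y over m':
  (-0.0000+0.0000i)·(-0.1082-0.1659i)  (-0.0000+0.0000i)·(+0.3937-0.0161i)  (-0.0001-0.0000i)·(-0.1404+0.2592i)  (-0.0012-0.0019i)·(+0.0778+0.1306i)  (+0.0069-0.0265i)·(-0.3274+0.0000i)  (+0.1969-0.1070i)·(-0.0778+0.1306i)  (+0.9044+0.3021i)·(-0.1404-0.2592i)  (-0.0826-0.1809i)·(-0.3937-0.0161i)  (-0.0059+0.0142i)·(-0.1082+0.1659i)
Y_4^-2(R⁻¹ n̂) = -0.024184-0.164374i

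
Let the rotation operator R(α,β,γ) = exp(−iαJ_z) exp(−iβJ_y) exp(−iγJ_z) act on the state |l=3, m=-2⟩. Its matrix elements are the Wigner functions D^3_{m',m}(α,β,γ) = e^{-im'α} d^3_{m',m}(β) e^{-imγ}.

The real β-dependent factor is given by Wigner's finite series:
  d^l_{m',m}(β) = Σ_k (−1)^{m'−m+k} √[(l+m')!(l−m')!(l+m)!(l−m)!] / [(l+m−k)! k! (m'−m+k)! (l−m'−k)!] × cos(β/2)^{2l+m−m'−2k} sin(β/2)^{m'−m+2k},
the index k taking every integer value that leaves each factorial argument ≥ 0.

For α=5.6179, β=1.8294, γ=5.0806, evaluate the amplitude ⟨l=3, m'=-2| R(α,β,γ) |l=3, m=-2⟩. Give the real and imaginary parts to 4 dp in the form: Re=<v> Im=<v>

Re=0.3175 Im=-0.2145

D^3_{-2,-2}(5.6179,1.8294,5.0806) = e^{-i·-2·5.6179}·d^3_{-2,-2}(1.8294)·e^{-i·-2·5.0806}. Compute d first:
With c≡cos(β/2)=0.610028 and s≡sin(β/2)=0.792380, N=[1·120·1·120]^{1/2}=120.000000
k: max(0,(-2)−(-2))=0 … min(3+(-2),3−(-2))=1
  k=0: (−1)^0·120.0000/(120)·0.6100^6·0.7924^0 = +0.051535
  k=1: (−1)^1·120.0000/(24)·0.6100^4·0.7924^2 = -0.434747
d^3_{-2,-2}(1.8294) = +0.051535 -0.434747 = -0.383212
D = (+0.237922-0.971284i)·(-0.383212)·(-0.740876-0.671641i) = +0.317539-0.214524i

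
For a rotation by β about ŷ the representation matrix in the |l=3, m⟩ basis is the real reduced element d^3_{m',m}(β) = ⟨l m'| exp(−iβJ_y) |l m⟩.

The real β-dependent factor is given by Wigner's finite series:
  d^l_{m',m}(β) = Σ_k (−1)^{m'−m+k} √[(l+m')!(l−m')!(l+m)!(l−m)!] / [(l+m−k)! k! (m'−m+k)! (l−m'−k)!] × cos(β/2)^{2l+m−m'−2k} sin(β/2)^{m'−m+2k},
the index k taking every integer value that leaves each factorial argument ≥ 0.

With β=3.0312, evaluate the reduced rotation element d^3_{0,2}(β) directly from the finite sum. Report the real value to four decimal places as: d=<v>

d^3_{0,2}(β=3.0312) via Wigner's sum:
With c≡cos(β/2)=0.055168 and s≡sin(β/2)=0.998477, N=[6·6·120·1]^{1/2}=65.726707
The bounds max(0,m−m')=2 and min(l+m,l−m')=3 give 2 terms
  k=2: (−1)^0·65.7267/(12)·0.0552^4·0.9985^2 = +0.000051
  k=3: (−1)^1·65.7267/(12)·0.0552^2·0.9985^4 = -0.016569
d^3_{0,2}(3.0312) = +0.000051 -0.016569 = -0.016518

d=-0.0165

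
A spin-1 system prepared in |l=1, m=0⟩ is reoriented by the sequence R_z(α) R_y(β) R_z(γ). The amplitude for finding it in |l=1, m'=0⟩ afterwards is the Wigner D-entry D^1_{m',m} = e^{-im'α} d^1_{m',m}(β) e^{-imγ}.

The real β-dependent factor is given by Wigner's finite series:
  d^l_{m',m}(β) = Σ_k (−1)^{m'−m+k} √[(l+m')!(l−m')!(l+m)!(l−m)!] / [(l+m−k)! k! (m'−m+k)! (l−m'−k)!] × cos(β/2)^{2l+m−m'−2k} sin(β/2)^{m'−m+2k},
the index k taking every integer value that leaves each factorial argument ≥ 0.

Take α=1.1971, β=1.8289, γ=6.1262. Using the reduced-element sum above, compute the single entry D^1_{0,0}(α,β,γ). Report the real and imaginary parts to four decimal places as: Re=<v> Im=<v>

Split into d^1_{0,0}(β=1.8289) × two z-phases.
c=cos(1.8289/2)=0.610226, s=sin(1.8289/2)=0.792227; N=√[1·1·1·1]=1.000000
k∈{0,1} keeps every argument non-negative
  k=0: (−1)^0·1.0000/(1)·0.6102^2·0.7922^0 = +0.372376
  k=1: (−1)^1·1.0000/(1)·0.6102^0·0.7922^2 = -0.627624
d^1_{0,0}(1.8289) = +0.372376 -0.627624 = -0.255247
D = (+1.000000+0.000000i)·(-0.255247)·(+1.000000+0.000000i) = -0.255247+0.000000i

Re=-0.2552 Im=0.0000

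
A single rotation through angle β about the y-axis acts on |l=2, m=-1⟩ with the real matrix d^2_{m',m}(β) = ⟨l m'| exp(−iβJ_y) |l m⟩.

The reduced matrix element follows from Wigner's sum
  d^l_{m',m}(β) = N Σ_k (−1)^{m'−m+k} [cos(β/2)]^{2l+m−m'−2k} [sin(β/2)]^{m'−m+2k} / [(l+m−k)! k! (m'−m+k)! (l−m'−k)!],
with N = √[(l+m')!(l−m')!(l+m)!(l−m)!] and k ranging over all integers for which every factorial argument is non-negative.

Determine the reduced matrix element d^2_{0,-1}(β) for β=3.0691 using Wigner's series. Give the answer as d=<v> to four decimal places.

d^2_{0,-1}(β=3.0691) via Wigner's sum:
Half-angle: c=0.036238, s=0.999343. N=√(2·2·1·6)=4.898979
Admissible k: 0..1 (factorial args all ≥0)
  k=0: (−1)^1·4.8990/(2)·0.0362^3·0.9993^1 = -0.000116
  k=1: (−1)^2·4.8990/(2)·0.0362^1·0.9993^3 = +0.088591
d^2_{0,-1}(3.0691) = -0.000116 +0.088591 = +0.088474

d=0.0885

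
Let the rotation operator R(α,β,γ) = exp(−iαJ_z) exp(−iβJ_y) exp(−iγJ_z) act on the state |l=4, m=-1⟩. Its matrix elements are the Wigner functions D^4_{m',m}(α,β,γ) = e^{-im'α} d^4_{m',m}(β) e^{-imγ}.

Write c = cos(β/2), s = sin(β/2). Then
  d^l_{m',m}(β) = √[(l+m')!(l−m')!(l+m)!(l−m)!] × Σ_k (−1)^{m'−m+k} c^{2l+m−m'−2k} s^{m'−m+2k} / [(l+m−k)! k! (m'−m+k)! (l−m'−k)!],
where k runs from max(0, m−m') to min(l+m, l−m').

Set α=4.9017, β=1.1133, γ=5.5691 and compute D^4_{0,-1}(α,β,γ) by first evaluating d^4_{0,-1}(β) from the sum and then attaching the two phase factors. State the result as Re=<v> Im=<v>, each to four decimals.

Re=0.2736 Im=-0.2371

First d^4_{0,-1}(β=1.1133), then the phase factors e^{-i(0)α} and e^{-i(-1)γ}:
c=cos(1.1133/2)=0.849030, s=sin(1.1133/2)=0.528345; N=√[24·24·6·120]=643.987578
The bounds max(0,m−m')=0 and min(l+m,l−m')=3 give 4 terms
  k=0: (−1)^1·643.9876/(144)·0.8490^7·0.5283^1 = -0.751438
  k=1: (−1)^2·643.9876/(24)·0.8490^5·0.5283^3 = +1.745957
  k=2: (−1)^3·643.9876/(24)·0.8490^3·0.5283^5 = -0.676118
  k=3: (−1)^4·643.9876/(144)·0.8490^1·0.5283^7 = +0.043638
d^4_{0,-1}(1.1133) = -0.751438 +1.745957 -0.676118 +0.043638 = +0.362038
Phases: e^{-i·(0)·4.9017}=+1.000000+0.000000i, e^{-i·(-1)·5.5691}=+0.755693-0.654926i ⇒ D=+0.273590-0.237108i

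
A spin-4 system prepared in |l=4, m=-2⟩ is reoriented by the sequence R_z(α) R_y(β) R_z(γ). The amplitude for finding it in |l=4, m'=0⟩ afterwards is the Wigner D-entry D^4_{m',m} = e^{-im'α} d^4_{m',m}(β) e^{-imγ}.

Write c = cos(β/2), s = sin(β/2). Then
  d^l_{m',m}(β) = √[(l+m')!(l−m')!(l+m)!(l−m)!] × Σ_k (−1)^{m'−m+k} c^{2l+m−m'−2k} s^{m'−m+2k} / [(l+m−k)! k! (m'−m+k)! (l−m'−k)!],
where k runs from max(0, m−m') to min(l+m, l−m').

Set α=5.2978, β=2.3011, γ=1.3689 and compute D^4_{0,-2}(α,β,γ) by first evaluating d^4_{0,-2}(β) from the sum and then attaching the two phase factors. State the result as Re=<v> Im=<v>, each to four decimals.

D^4_{0,-2}(5.2978,2.3011,1.3689) = e^{-i·0·5.2978}·d^4_{0,-2}(2.3011)·e^{-i·-2·1.3689}. Compute d first:
Half-angle: c=0.407985, s=0.912988. N=√(24·24·2·720)=910.735966
Admissible k: 0..2 (factorial args all ≥0)
  k=0: (−1)^2·910.7360/(96)·0.4080^6·0.9130^2 = +0.036469
  k=1: (−1)^3·910.7360/(36)·0.4080^4·0.9130^4 = -0.487001
  k=2: (−1)^4·910.7360/(96)·0.4080^2·0.9130^6 = +0.914539
d^4_{0,-2}(2.3011) = +0.036469 -0.487001 +0.914539 = +0.464007
Phases: e^{-i·(0)·5.2978}=+1.000000+0.000000i, e^{-i·(-2)·1.3689}=-0.919577+0.392909i ⇒ D=-0.426690+0.182312i

Re=-0.4267 Im=0.1823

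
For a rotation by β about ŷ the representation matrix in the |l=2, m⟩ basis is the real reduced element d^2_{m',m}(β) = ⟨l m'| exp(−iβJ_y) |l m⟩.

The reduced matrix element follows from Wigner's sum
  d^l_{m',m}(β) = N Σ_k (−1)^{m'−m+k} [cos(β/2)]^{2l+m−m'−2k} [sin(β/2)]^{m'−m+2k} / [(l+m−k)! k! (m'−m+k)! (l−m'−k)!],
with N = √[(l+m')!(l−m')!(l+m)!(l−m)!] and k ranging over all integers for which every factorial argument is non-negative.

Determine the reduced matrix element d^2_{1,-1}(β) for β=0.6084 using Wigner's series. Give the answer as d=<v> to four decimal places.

d^2_{1,-1}(β=0.6084) via Wigner's sum:
Half-angle: c=0.954087, s=0.299530. N=√(6·1·1·6)=6.000000
k∈{0,1} keeps every argument non-negative
  k=0: (−1)^2·6.0000/(2)·0.9541^2·0.2995^2 = +0.245007
  k=1: (−1)^3·6.0000/(6)·0.9541^0·0.2995^4 = -0.008049
d^2_{1,-1}(0.6084) = +0.245007 -0.008049 = +0.236957

d=0.2370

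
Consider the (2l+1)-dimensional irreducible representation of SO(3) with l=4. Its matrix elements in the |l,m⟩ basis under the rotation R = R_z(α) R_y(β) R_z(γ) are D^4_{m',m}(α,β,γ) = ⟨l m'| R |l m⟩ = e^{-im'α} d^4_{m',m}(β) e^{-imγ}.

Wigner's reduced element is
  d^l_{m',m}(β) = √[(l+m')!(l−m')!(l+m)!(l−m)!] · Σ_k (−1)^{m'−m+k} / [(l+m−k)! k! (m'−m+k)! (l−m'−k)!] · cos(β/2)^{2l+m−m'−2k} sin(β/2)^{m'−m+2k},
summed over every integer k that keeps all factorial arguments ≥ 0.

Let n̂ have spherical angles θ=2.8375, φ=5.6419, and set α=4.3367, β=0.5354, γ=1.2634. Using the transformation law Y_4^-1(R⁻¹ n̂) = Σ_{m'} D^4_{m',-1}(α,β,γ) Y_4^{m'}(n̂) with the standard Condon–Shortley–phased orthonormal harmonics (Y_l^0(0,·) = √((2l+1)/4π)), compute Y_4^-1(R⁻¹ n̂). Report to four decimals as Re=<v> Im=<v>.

Re=-0.2069 Im=-0.2059

Need the full column D^4_{m',-1} for m'=−4..4 at α=4.3367, β=0.5354, γ=1.2634.
cos(β/2)=0.964382, sin(β/2)=0.264514
d^4_{-4,-1}: single k=3 term ⇒ +0.115528;  D = +0.112234-0.027389i
d^4_{-3,-1}: k∈[2..3] ⇒ +0.446747 -0.056016 = +0.390732;  D = -0.053105+0.387106i
d^4_{-2,-1}: k∈[1..3] ⇒ +0.870619 -0.327490 +0.016425 = +0.559554;  D = -0.487795-0.274149i
d^4_{-1,-1}: k∈[0..3] ⇒ +0.748156 -0.844273 +0.127032 -0.003186 = +0.027729;  D = +0.021508-0.017502i
d^4_{0,-1}: k∈[0..3] ⇒ -0.917713 +0.414245 -0.031164 +0.000391 = -0.534241;  D = -0.161650-0.509198i
d^4_{1,-1}: k∈[0..3] ⇒ +0.562849 -0.127032 +0.004778 -0.000024 = +0.440571;  D = -0.439544-0.030064i
d^4_{2,-1}: k∈[0..2] ⇒ -0.218326 +0.024638 -0.000371 = -0.194060;  D = -0.083356+0.175245i
d^4_{3,-1}: k∈[0..1] ⇒ +0.056016 -0.002528 = +0.053487;  D = +0.036503+0.039095i
d^4_{4,-1}: single k=0 term ⇒ -0.008691;  D = +0.008086-0.003187i
Y_4^{m'}(θ=2.8375,φ=5.6419) and Σ D·Y over m':
  (+0.1122-0.0274i)·(-0.0030+0.0019i)  (-0.0531+0.3871i)·(+0.0111-0.0301i)  (-0.4878-0.2741i)·(+0.0458+0.1545i)  (+0.0215-0.0175i)·(-0.3652-0.2727i)  (-0.1616-0.5092i)·(+0.4967+0.0000i)  (-0.4395-0.0301i)·(+0.3652-0.2727i)  (-0.0834+0.1752i)·(+0.0458-0.1545i)  (+0.0365+0.0391i)·(-0.0111-0.0301i)  (+0.0081-0.0032i)·(-0.0030-0.0019i)
Y_4^-1(R⁻¹ n̂) = -0.206873-0.205864i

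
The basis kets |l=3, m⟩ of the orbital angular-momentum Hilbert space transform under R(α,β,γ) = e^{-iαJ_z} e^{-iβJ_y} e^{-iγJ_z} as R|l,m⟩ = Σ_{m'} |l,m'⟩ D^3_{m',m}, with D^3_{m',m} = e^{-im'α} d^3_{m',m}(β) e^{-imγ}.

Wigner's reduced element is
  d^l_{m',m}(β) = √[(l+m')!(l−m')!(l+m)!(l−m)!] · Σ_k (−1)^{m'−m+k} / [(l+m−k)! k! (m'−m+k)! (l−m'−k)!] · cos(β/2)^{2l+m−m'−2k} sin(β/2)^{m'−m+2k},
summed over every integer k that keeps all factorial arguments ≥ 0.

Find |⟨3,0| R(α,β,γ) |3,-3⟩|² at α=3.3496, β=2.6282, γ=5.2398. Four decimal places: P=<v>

P=0.0044

D^3_{0,-3}(3.3496,2.6282,5.2398) = e^{-i·0·3.3496}·d^3_{0,-3}(2.6282)·e^{-i·-3·5.2398}. Compute d first:
With c≡cos(β/2)=0.253887 and s≡sin(β/2)=0.967234, N=[6·6·1·720]^{1/2}=160.996894
k: max(0,(-3)−(0))=0 … min(3+(-3),3−(0))=0
  k=0: (−1)^3·160.9969/(36)·0.2539^3·0.9672^3 = -0.066226
d^3_{0,-3}(2.6282) = -0.066226
|D^3_{0,-3}|² = |d^3_{0,-3}(β)|² = (-0.066226)² = 0.004386 (the z-rotation phases have unit modulus)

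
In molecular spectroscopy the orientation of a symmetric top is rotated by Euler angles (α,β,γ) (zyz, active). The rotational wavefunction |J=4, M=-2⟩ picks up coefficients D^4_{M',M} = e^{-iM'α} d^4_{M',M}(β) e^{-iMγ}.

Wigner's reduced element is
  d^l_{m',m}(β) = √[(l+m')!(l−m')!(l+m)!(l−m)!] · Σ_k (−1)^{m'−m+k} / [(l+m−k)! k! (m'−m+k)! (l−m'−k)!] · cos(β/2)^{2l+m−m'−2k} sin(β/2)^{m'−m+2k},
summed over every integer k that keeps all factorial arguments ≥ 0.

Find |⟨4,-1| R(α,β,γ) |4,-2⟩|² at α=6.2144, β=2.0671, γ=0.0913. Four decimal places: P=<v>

Split into d^4_{-1,-2}(β=2.0671) × two z-phases.
Half-angle: c=0.511772, s=0.859121. N=√(6·120·2·720)=1018.233765
The bounds max(0,m−m')=0 and min(l+m,l−m')=2 give 3 terms
  k=0: (−1)^1·1018.2338/(240)·0.5118^7·0.8591^1 = -0.033514
  k=1: (−1)^2·1018.2338/(48)·0.5118^5·0.8591^3 = +0.472229
  k=2: (−1)^3·1018.2338/(72)·0.5118^3·0.8591^5 = -0.887191
d^4_{-1,-2}(2.0671) = -0.033514 +0.472229 -0.887191 = -0.448476
|D^4_{-1,-2}|² = |d^4_{-1,-2}(β)|² = (-0.448476)² = 0.201131 (the z-rotation phases have unit modulus)

P=0.2011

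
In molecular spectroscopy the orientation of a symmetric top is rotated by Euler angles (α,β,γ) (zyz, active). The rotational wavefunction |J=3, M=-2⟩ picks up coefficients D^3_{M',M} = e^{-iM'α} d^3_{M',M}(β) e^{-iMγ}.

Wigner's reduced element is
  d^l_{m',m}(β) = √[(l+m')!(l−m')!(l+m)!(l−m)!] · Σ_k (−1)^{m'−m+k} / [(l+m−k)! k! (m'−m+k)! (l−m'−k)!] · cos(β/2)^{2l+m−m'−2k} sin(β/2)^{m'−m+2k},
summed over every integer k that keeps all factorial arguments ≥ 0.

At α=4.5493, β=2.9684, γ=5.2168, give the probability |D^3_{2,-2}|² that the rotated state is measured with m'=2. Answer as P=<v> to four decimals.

P=0.8853

Split into d^3_{2,-2}(β=2.9684) × two z-phases.
With c≡cos(β/2)=0.086488 and s≡sin(β/2)=0.996253, N=[120·1·1·120]^{1/2}=120.000000
k: max(0,(-2)−(2))=0 … min(3+(-2),3−(2))=1
  k=0: (−1)^4·120.0000/(24)·0.0865^2·0.9963^4 = +0.036844
  k=1: (−1)^5·120.0000/(120)·0.0865^0·0.9963^6 = -0.977727
d^3_{2,-2}(2.9684) = +0.036844 -0.977727 = -0.940883
|D^3_{2,-2}|² = |d^3_{2,-2}(β)|² = (-0.940883)² = 0.885261 (the z-rotation phases have unit modulus)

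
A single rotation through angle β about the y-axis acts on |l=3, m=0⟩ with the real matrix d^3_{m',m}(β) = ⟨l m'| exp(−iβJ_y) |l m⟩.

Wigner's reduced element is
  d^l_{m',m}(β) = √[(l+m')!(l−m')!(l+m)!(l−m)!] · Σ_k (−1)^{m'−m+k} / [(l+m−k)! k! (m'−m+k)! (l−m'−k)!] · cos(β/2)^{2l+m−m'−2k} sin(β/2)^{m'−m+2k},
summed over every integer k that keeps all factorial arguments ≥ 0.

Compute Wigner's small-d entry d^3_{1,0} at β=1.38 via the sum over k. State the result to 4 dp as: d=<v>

d=0.3487

d^3_{1,0}(β=1.38) via Wigner's sum:
With c≡cos(β/2)=0.771246 and s≡sin(β/2)=0.636537, N=[24·2·6·6]^{1/2}=41.569219
The bounds max(0,m−m')=0 and min(l+m,l−m')=2 give 3 terms
  k=0: (−1)^1·41.5692/(12)·0.7712^5·0.6365^1 = -0.601699
  k=1: (−1)^2·41.5692/(4)·0.7712^3·0.6365^3 = +1.229595
  k=2: (−1)^3·41.5692/(12)·0.7712^1·0.6365^5 = -0.279192
d^3_{1,0}(1.38) = -0.601699 +1.229595 -0.279192 = +0.348704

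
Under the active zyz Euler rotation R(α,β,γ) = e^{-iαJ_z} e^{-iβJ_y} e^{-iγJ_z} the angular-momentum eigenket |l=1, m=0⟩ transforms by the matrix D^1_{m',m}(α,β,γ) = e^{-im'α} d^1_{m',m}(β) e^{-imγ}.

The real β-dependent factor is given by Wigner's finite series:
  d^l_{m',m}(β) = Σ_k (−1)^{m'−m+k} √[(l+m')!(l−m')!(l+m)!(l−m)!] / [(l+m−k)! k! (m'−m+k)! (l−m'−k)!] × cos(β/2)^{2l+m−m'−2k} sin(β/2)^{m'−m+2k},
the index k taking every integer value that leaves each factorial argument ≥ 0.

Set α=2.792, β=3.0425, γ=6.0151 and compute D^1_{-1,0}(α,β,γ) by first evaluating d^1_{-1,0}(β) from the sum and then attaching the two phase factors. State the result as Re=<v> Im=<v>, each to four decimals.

Re=-0.0657 Im=0.0240

Split into d^1_{-1,0}(β=3.0425) × two z-phases.
Half-angle: c=0.049526, s=0.998773. N=√(1·2·1·1)=1.414214
The bounds max(0,m−m')=1 and min(l+m,l−m')=1 give 1 term
  k=1: (−1)^0·1.4142/(1)·0.0495^1·0.9988^1 = +0.069954
d^1_{-1,0}(3.0425) = +0.069954
D = (-0.939512+0.342515i)·(+0.069954)·(+1.000000+0.000000i) = -0.065723+0.023960i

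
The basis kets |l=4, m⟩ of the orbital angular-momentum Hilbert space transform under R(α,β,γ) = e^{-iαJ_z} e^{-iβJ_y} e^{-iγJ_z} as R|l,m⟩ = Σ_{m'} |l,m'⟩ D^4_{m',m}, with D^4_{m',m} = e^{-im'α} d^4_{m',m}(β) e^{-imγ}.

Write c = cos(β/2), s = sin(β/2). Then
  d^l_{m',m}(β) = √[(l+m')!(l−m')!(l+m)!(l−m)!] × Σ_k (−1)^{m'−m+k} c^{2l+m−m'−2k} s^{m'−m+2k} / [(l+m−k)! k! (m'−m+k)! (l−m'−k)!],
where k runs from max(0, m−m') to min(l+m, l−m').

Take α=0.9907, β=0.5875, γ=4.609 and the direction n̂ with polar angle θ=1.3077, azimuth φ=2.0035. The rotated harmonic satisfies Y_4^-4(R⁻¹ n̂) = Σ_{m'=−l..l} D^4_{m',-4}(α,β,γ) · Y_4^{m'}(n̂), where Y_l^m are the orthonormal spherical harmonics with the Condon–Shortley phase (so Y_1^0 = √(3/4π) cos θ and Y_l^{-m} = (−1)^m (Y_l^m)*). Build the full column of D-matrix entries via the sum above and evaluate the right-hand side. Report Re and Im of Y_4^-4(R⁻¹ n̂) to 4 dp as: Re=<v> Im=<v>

Re=0.1528 Im=0.1966

Need the full column D^4_{m',-4} for m'=−4..4 at α=0.9907, β=0.5875, γ=4.609.
cos(β/2)=0.957165, sin(β/2)=0.289544
d^4_{-4,-4}: single k=0 term ⇒ +0.704521;  D = -0.646788-0.279310i
d^4_{-3,-4}: single k=0 term ⇒ -0.602790;  D = +0.503202-0.331879i
d^4_{-2,-4}: single k=0 term ⇒ +0.341136;  D = +0.001007+0.341134i
d^4_{-1,-4}: single k=0 term ⇒ -0.145938;  D = -0.122300-0.079629i
d^4_{0,-4}: single k=0 term ⇒ +0.049357;  D = +0.045196-0.019835i
d^4_{1,-4}: single k=0 term ⇒ -0.013354;  D = -0.002214+0.013170i
d^4_{2,-4}: single k=0 term ⇒ +0.002857;  D = -0.002097-0.001940i
d^4_{3,-4}: single k=0 term ⇒ -0.000462;  D = +0.000448-0.000112i
d^4_{4,-4}: single k=0 term ⇒ +0.000049;  D = -0.000016+0.000047i
Y_4^{m'}(θ=1.3077,φ=2.0035) and Σ D·Y over m':
  (-0.6468-0.2793i)·(-0.0613-0.3798i)  (+0.5032-0.3319i)·(+0.2822+0.0789i)  (+0.0010+0.3411i)·(+0.1065-0.1250i)  (-0.1223-0.0796i)·(+0.1259+0.2725i)  (+0.0452-0.0198i)·(+0.1196+0.0000i)  (-0.0022+0.0132i)·(-0.1259+0.2725i)  (-0.0021-0.0019i)·(+0.1065+0.1250i)  (+0.0004-0.0001i)·(-0.2822+0.0789i)  (-0.0000+0.0000i)·(-0.0613+0.3798i)
Y_4^-4(R⁻¹ n̂) = +0.152833+0.196608i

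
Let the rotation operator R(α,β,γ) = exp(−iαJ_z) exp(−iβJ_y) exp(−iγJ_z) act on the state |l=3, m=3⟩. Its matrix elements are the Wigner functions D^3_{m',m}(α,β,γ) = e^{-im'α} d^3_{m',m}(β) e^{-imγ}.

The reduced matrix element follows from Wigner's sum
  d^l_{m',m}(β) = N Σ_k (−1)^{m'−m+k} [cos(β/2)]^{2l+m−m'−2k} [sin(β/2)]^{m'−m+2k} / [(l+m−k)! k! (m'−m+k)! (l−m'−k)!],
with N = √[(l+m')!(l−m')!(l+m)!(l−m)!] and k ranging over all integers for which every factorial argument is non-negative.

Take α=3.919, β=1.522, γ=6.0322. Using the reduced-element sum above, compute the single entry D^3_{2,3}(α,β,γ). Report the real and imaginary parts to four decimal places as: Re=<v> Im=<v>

Split into d^3_{2,3}(β=1.522) × two z-phases.
With c≡cos(β/2)=0.724147 and s≡sin(β/2)=0.689646, N=[120·1·720·1]^{1/2}=293.938769
k: max(0,(3)−(2))=1 … min(3+(3),3−(2))=1
  k=1: (−1)^0·293.9388/(120)·0.7241^5·0.6896^1 = +0.336383
d^3_{2,3}(1.522) = +0.336383
D = (+0.015981-0.999872i)·(+0.336383)·(+0.729671+0.683799i) = +0.233912-0.241742i

Re=0.2339 Im=-0.2417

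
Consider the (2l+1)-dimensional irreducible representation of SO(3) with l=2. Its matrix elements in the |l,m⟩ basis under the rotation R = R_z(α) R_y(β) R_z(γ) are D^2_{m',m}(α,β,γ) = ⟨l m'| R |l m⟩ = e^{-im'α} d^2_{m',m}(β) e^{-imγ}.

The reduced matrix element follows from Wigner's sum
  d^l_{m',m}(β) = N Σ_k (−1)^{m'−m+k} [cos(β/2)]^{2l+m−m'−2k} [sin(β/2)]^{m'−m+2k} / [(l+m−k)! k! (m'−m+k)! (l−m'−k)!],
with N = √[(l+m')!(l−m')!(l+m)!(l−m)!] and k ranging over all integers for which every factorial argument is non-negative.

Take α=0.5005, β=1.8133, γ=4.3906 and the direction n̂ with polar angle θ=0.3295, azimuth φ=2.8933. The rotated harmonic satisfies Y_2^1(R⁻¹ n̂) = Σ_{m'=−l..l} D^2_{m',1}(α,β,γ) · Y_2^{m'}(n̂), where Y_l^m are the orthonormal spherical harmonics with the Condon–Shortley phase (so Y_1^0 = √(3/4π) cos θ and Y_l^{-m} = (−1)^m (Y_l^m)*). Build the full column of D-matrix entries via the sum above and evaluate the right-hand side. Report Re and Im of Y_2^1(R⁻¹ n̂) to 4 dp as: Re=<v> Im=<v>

Re=0.0224 Im=-0.3134

Need the full column D^2_{m',1} for m'=−2..2 at α=0.5005, β=1.8133, γ=4.3906.
cos(β/2)=0.616387, sin(β/2)=0.787443
d^2_{-2,1}: single k=3 term ⇒ +0.601924;  D = -0.583507+0.147756i
d^2_{-1,1}: k∈[2..3] ⇒ +0.706752 -0.384483 = +0.322269;  D = -0.236128+0.219319i
d^2_{0,1}: k∈[1..2] ⇒ +0.451706 -0.737203 = -0.285497;  D = +0.090293-0.270843i
d^2_{1,1}: k∈[0..1] ⇒ +0.144349 -0.706752 = -0.562403;  D = -0.099973-0.553446i
d^2_{2,1}: single k=0 term ⇒ -0.368816;  D = -0.231683-0.286964i
Y_2^{m'}(θ=0.3295,φ=2.8933) and Σ D·Y over m':
  (-0.5835+0.1478i)·(+0.0356+0.0193i)  (-0.2361+0.2193i)·(-0.2293-0.0581i)  (+0.0903-0.2708i)·(+0.5317+0.0000i)  (-0.1000-0.5534i)·(+0.2293-0.0581i)  (-0.2317-0.2870i)·(+0.0356-0.0193i)
Y_2^1(R⁻¹ n̂) = +0.022444-0.313379i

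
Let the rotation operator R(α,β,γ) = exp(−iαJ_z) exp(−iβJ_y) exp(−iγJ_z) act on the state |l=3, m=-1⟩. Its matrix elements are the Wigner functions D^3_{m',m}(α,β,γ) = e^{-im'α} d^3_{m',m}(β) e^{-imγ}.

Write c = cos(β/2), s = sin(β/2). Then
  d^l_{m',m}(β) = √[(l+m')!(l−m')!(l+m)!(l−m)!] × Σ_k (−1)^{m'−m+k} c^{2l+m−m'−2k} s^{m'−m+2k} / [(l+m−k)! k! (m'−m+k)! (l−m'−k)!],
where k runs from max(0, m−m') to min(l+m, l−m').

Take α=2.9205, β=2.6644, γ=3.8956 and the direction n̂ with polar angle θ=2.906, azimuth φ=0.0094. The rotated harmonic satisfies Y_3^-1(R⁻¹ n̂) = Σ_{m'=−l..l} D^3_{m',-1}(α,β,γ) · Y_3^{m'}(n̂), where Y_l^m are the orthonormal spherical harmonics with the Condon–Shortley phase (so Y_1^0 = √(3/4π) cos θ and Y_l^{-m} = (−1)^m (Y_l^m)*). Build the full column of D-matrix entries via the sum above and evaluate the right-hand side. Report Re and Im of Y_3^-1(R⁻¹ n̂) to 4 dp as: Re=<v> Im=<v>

Re=-0.2655 Im=-0.2938

Need the full column D^3_{m',-1} for m'=−3..3 at α=2.9205, β=2.6644, γ=3.8956.
cos(β/2)=0.236339, sin(β/2)=0.971671
d^3_{-3,-1}: single k=2 term ⇒ +0.011408;  D = +0.011361+0.001034i
d^3_{-2,-1}: k∈[1..2] ⇒ +0.002266 -0.076594 = -0.074328;  D = +0.070744+0.022803i
d^3_{-1,-1}: k∈[0..2] ⇒ +0.000174 -0.023565 +0.298743 = +0.275353;  D = +0.237169+0.139892i
d^3_{0,-1}: k∈[0..2] ⇒ -0.002482 +0.125856 -0.709123 = -0.585748;  D = +0.426982+0.400983i
d^3_{1,-1}: k∈[0..2] ⇒ +0.017674 -0.398324 +0.841617 = +0.460967;  D = +0.258642+0.381569i
d^3_{2,-1}: k∈[0..1] ⇒ -0.076594 +0.647338 = +0.570744;  D = -0.208837-0.531164i
d^3_{3,-1}: single k=0 term ⇒ +0.192838;  D = +0.029487+0.190570i
Y_3^{m'}(θ=2.906,φ=0.0094) and Σ D·Y over m':
  (+0.0114+0.0010i)·(+0.0053-0.0001i)  (+0.0707+0.0228i)·(-0.0541+0.0010i)  (+0.2372+0.1399i)·(+0.2812-0.0026i)  (+0.4270+0.4010i)·(-0.6269+0.0000i)  (+0.2586+0.3816i)·(-0.2812-0.0026i)  (-0.2088-0.5312i)·(-0.0541-0.0010i)  (+0.0295+0.1906i)·(-0.0053-0.0001i)
Y_3^-1(R⁻¹ n̂) = -0.265482-0.293842i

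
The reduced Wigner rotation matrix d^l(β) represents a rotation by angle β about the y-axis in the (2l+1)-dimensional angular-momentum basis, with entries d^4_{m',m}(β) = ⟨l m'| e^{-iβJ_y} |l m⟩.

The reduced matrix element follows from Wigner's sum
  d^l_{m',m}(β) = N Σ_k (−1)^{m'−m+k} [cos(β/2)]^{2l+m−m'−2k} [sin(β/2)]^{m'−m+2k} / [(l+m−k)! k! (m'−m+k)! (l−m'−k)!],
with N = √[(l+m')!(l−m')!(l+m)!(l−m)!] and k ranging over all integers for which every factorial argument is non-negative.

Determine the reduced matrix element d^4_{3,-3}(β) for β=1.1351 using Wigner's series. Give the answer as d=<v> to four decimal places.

d=0.1131

d^4_{3,-3}(β=1.1351) via Wigner's sum:
Half-angle: c=0.843221, s=0.537568. N=√(5040·1·1·5040)=5040.000000
Admissible k: 0..1 (factorial args all ≥0)
  k=0: (−1)^6·5040.0000/(720)·0.8432^2·0.5376^6 = +0.120110
  k=1: (−1)^7·5040.0000/(5040)·0.8432^0·0.5376^8 = -0.006974
d^4_{3,-3}(1.1351) = +0.120110 -0.006974 = +0.113136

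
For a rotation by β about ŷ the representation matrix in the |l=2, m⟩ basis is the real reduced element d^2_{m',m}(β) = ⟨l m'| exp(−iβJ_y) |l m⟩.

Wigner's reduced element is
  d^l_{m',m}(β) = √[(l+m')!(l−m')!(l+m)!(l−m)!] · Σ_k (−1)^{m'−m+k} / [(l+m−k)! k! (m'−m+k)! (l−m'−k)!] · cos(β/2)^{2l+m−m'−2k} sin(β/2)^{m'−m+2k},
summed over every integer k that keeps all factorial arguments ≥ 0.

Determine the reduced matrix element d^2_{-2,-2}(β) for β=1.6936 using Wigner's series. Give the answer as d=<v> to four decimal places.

d=0.1925

d^2_{-2,-2}(β=1.6936) via Wigner's sum:
With c≡cos(β/2)=0.662384 and s≡sin(β/2)=0.749165, N=[1·24·1·24]^{1/2}=24.000000
k: max(0,(-2)−(-2))=0 … min(2+(-2),2−(-2))=0
  k=0: (−1)^0·24.0000/(24)·0.6624^4·0.7492^0 = +0.192504
d^2_{-2,-2}(1.6936) = +0.192504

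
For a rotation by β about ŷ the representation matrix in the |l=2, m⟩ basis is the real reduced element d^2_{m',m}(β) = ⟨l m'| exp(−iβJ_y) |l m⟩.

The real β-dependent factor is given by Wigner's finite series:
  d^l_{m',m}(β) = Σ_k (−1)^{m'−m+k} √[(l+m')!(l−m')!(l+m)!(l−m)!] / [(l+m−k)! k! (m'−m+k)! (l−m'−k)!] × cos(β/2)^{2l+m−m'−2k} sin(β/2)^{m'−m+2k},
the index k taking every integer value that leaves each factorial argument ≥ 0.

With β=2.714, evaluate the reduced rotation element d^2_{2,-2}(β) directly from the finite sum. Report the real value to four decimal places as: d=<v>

d^2_{2,-2}(β=2.714) via Wigner's sum:
Half-angle: c=0.212171, s=0.977232. N=√(24·1·1·24)=24.000000
k: max(0,(-2)−(2))=0 … min(2+(-2),2−(2))=0
  k=0: (−1)^4·24.0000/(24)·0.2122^0·0.9772^4 = +0.911993
d^2_{2,-2}(2.714) = +0.911993

d=0.9120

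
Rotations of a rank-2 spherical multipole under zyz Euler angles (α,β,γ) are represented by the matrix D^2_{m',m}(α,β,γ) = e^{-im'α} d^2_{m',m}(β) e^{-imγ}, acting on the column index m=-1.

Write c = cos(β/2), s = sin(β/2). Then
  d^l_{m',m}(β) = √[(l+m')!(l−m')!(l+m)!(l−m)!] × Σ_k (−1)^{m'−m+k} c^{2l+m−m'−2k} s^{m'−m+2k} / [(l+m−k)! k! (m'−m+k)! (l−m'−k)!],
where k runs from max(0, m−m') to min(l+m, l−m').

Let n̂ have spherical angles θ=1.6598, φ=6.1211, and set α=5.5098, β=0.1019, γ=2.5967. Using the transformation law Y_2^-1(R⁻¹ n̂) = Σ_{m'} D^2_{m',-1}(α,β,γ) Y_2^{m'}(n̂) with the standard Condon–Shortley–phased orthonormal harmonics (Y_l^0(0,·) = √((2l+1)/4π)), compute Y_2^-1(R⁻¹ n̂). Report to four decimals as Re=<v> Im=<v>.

Need the full column D^2_{m',-1} for m'=−2..2 at α=5.5098, β=0.1019, γ=2.5967.
cos(β/2)=0.998702, sin(β/2)=0.050928
d^2_{-2,-1}: single k=1 term ⇒ +0.101460;  D = +0.050490+0.088005i
d^2_{-1,-1}: k∈[0..1] ⇒ +0.994819 -0.007761 = +0.987059;  D = -0.246610+0.955755i
d^2_{0,-1}: k∈[0..1] ⇒ -0.124263 +0.000323 = -0.123939;  D = +0.105991-0.064241i
d^2_{1,-1}: k∈[0..1] ⇒ +0.007761 -0.000007 = +0.007754;  D = -0.007553-0.001756i
d^2_{2,-1}: single k=0 term ⇒ -0.000264;  D = +0.000142+0.000222i
Y_2^{m'}(θ=1.6598,φ=6.1211) and Σ D·Y over m':
  (+0.0505+0.0880i)·(+0.3633+0.1221i)  (-0.2466+0.9558i)·(-0.0675-0.0110i)  (+0.1060-0.0642i)·(-0.3079+0.0000i)  (-0.0076-0.0018i)·(+0.0675-0.0110i)  (+0.0001+0.0002i)·(+0.3633-0.1221i)
Y_2^-1(R⁻¹ n̂) = +0.001708-0.003851i

Re=0.0017 Im=-0.0039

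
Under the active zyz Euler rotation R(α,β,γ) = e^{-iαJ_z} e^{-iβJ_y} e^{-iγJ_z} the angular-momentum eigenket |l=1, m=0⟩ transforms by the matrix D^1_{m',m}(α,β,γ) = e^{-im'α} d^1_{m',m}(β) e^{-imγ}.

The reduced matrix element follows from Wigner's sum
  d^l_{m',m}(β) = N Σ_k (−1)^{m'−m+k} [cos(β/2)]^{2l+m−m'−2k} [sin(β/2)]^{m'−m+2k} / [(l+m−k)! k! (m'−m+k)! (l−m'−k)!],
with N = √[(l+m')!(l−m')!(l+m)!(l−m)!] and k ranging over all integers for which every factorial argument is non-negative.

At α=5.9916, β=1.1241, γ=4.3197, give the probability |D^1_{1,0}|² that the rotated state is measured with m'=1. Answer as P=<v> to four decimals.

Split into d^1_{1,0}(β=1.1241) × two z-phases.
c=cos(1.1241/2)=0.846164, s=sin(1.1241/2)=0.532922; N=√[2·1·1·1]=1.414214
k: max(0,(0)−(1))=0 … min(1+(0),1−(1))=0
  k=0: (−1)^1·1.4142/(1)·0.8462^1·0.5329^1 = -0.637725
d^1_{1,0}(1.1241) = -0.637725
|D^1_{1,0}|² = |d^1_{1,0}(β)|² = (-0.637725)² = 0.406693 (the z-rotation phases have unit modulus)

P=0.4067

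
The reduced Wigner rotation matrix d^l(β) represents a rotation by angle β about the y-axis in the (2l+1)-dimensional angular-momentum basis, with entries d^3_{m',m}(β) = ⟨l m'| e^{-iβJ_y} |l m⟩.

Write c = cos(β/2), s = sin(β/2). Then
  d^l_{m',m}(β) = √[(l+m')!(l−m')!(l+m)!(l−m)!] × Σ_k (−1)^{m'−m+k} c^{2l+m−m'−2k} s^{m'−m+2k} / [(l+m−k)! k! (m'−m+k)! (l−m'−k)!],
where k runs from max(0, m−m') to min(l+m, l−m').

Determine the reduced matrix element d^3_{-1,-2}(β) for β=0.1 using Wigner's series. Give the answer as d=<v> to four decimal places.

d=-0.1563

d^3_{-1,-2}(β=0.1) via Wigner's sum:
With c≡cos(β/2)=0.998750 and s≡sin(β/2)=0.049979, N=[2·24·1·120]^{1/2}=75.894664
Admissible k: 0..1 (factorial args all ≥0)
  k=0: (−1)^1·75.8947/(24)·0.9988^5·0.0500^1 = -0.157063
  k=1: (−1)^2·75.8947/(12)·0.9988^3·0.0500^3 = +0.000787
d^3_{-1,-2}(0.1) = -0.157063 +0.000787 = -0.156276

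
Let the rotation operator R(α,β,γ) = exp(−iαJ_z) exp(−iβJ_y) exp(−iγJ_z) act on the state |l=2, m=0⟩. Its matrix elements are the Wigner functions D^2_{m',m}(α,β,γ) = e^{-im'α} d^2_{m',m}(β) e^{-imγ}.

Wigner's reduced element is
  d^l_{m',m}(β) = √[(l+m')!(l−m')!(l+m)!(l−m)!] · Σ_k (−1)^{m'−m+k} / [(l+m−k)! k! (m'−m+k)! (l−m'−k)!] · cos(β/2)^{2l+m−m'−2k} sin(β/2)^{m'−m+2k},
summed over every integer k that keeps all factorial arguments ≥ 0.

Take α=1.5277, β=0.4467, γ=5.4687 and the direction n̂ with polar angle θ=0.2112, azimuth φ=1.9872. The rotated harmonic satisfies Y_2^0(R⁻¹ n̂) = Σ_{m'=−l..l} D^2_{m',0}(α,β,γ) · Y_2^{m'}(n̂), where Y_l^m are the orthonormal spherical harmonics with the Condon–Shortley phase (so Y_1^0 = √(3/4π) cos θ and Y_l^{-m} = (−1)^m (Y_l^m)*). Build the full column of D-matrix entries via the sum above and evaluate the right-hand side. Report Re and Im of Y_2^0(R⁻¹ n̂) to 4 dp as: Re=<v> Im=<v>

Need the full column D^2_{m',0} for m'=−2..2 at α=1.5277, β=0.4467, γ=5.4687.
cos(β/2)=0.975161, sin(β/2)=0.221498
d^2_{-2,0}: single k=2 term ⇒ +0.114279;  D = -0.113855+0.009838i
d^2_{-1,0}: k∈[1..2] ⇒ +0.503122 -0.025957 = +0.477165;  D = +0.020558+0.476722i
d^2_{0,0}: k∈[0..2] ⇒ +0.904285 -0.186617 +0.002407 = +0.720075;  D = +0.720075+0.000000i
d^2_{1,0}: k∈[0..1] ⇒ -0.503122 +0.025957 = -0.477165;  D = -0.020558+0.476722i
d^2_{2,0}: single k=0 term ⇒ +0.114279;  D = -0.113855-0.009838i
Y_2^{m'}(θ=0.2112,φ=1.9872) and Σ D·Y over m':
  (-0.1139+0.0098i)·(-0.0114+0.0126i)  (+0.0206+0.4767i)·(-0.0640-0.1448i)  (+0.7201+0.0000i)·(+0.5892+0.0000i)  (-0.0206+0.4767i)·(+0.0640-0.1448i)  (-0.1139-0.0098i)·(-0.0114-0.0126i)
Y_2^0(R⁻¹ n̂) = +0.562070-0.000000i

Re=0.5621 Im=0.0000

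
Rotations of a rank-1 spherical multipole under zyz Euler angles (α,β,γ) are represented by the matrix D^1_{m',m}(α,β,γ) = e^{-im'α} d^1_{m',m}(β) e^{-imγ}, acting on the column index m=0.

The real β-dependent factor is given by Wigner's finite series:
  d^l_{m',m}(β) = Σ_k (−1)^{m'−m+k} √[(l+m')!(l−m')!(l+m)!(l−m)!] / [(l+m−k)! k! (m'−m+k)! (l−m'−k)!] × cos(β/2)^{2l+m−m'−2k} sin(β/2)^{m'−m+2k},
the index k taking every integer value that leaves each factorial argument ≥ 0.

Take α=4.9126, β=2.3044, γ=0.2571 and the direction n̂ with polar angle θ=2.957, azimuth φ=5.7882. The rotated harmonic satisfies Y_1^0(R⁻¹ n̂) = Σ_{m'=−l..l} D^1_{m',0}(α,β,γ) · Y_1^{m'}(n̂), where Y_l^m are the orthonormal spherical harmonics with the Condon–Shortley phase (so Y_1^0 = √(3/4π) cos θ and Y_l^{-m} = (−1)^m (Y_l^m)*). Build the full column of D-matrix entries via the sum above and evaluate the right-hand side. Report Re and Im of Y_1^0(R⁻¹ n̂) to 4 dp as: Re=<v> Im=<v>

Need the full column D^1_{m',0} for m'=−1..1 at α=4.9126, β=2.3044, γ=0.2571.
cos(β/2)=0.406478, sin(β/2)=0.913660
d^1_{-1,0}: single k=1 term ⇒ +0.525215;  D = +0.104453-0.514724i
d^1_{0,0}: k∈[0..1] ⇒ +0.165225 -0.834775 = -0.669551;  D = -0.669551+0.000000i
d^1_{1,0}: single k=0 term ⇒ -0.525215;  D = -0.104453-0.514724i
Y_1^{m'}(θ=2.957,φ=5.7882) and Σ D·Y over m':
  (+0.1045-0.5147i)·(+0.0558+0.0301i)  (-0.6696+0.0000i)·(-0.4803+0.0000i)  (-0.1045-0.5147i)·(-0.0558+0.0301i)
Y_1^0(R⁻¹ n̂) = +0.364254+0.000000i

Re=0.3643 Im=0.0000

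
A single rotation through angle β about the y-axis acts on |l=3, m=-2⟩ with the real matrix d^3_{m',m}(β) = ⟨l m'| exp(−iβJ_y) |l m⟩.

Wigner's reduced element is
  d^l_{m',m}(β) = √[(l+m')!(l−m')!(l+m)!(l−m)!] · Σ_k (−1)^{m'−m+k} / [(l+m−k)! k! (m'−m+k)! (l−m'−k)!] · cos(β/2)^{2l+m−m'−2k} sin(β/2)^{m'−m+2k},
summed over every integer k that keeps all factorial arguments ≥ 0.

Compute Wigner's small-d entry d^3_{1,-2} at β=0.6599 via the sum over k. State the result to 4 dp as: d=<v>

d=-0.1715

d^3_{1,-2}(β=0.6599) via Wigner's sum:
Half-angle: c=0.946059, s=0.323996. N=√(24·2·1·120)=75.894664
k∈{0,1} keeps every argument non-negative
  k=0: (−1)^3·75.8947/(12)·0.9461^3·0.3240^3 = -0.182139
  k=1: (−1)^4·75.8947/(24)·0.9461^1·0.3240^5 = +0.010681
d^3_{1,-2}(0.6599) = -0.182139 +0.010681 = -0.171457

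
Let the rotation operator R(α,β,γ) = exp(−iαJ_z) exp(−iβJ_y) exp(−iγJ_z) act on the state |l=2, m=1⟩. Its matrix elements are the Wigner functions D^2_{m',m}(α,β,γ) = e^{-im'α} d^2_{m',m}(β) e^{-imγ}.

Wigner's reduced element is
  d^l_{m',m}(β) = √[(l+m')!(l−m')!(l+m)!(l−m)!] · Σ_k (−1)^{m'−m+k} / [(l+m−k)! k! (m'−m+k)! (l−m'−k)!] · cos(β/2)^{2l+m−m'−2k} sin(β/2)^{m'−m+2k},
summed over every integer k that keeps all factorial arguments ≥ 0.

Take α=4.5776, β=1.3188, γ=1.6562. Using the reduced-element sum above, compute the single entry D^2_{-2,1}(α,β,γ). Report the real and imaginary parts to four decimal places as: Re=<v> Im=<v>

Split into d^2_{-2,1}(β=1.3188) × two z-phases.
c=cos(1.3188/2)=0.790360, s=sin(1.3188/2)=0.612643; N=√[1·24·6·1]=12.000000
k∈{3} keeps every argument non-negative
  k=3: (−1)^0·12.0000/(6)·0.7904^1·0.6126^3 = +0.363477
d^2_{-2,1}(1.3188) = +0.363477
Attach z-rotation phases: D = e^{-i(-2)(4.5776)}·(+0.363477)·e^{-i(1)(1.6562)} = +0.126335+0.340815i

Re=0.1263 Im=0.3408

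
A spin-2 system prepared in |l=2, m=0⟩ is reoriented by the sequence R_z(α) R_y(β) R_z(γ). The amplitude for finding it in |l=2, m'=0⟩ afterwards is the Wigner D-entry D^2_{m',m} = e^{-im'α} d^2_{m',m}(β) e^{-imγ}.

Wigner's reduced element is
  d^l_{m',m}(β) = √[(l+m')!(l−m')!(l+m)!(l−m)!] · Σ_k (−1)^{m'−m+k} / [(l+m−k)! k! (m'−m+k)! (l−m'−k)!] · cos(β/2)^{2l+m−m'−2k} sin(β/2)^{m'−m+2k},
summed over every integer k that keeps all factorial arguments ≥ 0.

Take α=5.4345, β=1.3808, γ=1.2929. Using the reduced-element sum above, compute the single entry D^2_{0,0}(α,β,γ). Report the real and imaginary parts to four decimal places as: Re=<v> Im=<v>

Re=-0.4465 Im=0.0000

Split into d^2_{0,0}(β=1.3808) × two z-phases.
Half-angle: c=0.770991, s=0.636846. N=√(2·2·2·2)=4.000000
k: max(0,(0)−(0))=0 … min(2+(0),2−(0))=2
  k=0: (−1)^0·4.0000/(4)·0.7710^4·0.6368^0 = +0.353344
  k=1: (−1)^1·4.0000/(1)·0.7710^2·0.6368^2 = -0.964334
  k=2: (−1)^2·4.0000/(4)·0.7710^0·0.6368^4 = +0.164489
d^2_{0,0}(1.3808) = +0.353344 -0.964334 +0.164489 = -0.446501
Attach z-rotation phases: D = e^{-i(0)(5.4345)}·(-0.446501)·e^{-i(0)(1.2929)} = -0.446501+0.000000i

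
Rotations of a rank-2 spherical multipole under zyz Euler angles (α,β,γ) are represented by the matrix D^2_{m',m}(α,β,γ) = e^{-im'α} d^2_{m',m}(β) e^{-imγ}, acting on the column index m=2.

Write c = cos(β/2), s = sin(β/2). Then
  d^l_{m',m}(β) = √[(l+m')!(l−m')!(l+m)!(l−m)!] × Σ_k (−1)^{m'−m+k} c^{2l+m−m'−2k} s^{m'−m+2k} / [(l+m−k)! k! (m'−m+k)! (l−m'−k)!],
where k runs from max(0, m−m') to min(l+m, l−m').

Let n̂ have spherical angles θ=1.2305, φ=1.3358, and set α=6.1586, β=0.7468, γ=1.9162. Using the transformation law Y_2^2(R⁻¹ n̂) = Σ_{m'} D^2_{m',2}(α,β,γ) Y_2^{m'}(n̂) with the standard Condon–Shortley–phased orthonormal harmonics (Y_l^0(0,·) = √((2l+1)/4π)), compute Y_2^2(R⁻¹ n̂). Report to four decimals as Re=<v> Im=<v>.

Need the full column D^2_{m',2} for m'=−2..2 at α=6.1586, β=0.7468, γ=1.9162.
cos(β/2)=0.931092, sin(β/2)=0.364783
d^2_{-2,2}: single k=4 term ⇒ +0.017707;  D = -0.010444+0.014299i
d^2_{-1,2}: single k=3 term ⇒ +0.090391;  D = -0.061971+0.065805i
d^2_{0,2}: single k=2 term ⇒ +0.282573;  D = -0.217788+0.180044i
d^2_{1,2}: single k=1 term ⇒ +0.588902;  D = -0.496995+0.315915i
d^2_{2,2}: single k=0 term ⇒ +0.751573;  D = -0.679462+0.321237i
Y_2^{m'}(θ=1.2305,φ=1.3358) and Σ D·Y over m':
  (-0.0104+0.0143i)·(-0.3060-0.1554i)  (-0.0620+0.0658i)·(+0.0566-0.2364i)  (-0.2178+0.1800i)·(-0.2100+0.0000i)  (-0.4970+0.3159i)·(-0.0566-0.2364i)  (-0.6795+0.3212i)·(-0.3060+0.1554i)
Y_2^2(R⁻¹ n̂) = +0.324002-0.126512i

Re=0.3240 Im=-0.1265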